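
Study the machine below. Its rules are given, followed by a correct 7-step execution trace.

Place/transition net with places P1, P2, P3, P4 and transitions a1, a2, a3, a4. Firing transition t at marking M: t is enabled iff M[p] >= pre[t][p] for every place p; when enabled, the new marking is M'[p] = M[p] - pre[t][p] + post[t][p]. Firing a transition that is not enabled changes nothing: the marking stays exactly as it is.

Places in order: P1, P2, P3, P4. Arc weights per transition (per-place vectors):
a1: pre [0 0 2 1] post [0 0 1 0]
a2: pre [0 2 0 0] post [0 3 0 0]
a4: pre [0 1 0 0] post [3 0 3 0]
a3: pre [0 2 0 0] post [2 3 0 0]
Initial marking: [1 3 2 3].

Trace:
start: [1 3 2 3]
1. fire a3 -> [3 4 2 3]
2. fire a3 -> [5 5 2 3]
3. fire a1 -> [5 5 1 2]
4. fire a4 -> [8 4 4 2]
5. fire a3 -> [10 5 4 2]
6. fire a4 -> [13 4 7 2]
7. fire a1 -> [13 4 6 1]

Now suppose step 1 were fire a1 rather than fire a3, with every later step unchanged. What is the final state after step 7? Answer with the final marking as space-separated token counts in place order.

11 3 6 1

(re-executing from step 1 with the substitution; state before step 1: [1 3 2 3])
1. fire a1 -> [1 3 1 2]
2. fire a3 -> [3 4 1 2]
3. fire a1 -> [3 4 1 2]
4. fire a4 -> [6 3 4 2]
5. fire a3 -> [8 4 4 2]
6. fire a4 -> [11 3 7 2]
7. fire a1 -> [11 3 6 1]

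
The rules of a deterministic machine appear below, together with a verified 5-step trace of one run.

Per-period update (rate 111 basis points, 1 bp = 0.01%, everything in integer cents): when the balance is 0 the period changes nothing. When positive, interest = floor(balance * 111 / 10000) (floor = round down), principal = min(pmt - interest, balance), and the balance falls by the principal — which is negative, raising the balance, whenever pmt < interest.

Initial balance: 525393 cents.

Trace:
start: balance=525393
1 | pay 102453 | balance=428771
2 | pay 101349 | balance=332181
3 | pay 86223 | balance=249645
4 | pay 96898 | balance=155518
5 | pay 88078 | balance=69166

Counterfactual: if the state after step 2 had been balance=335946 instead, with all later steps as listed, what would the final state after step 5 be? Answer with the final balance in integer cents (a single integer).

state after step 2 := balance=335946
3 | pay 86223 | balance=253452
4 | pay 96898 | balance=159367
5 | pay 88078 | balance=73057

73057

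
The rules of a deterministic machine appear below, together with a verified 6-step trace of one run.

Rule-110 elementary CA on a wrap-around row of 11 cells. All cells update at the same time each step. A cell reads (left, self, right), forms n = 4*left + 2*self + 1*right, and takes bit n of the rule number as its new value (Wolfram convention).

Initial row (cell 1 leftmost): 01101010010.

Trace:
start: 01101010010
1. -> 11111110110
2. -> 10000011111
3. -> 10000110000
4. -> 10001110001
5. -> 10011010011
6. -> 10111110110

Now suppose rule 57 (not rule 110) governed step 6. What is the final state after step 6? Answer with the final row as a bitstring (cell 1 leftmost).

(re-executing step 6 under rule 57; state before step 6: 10011010011)
6. -> 01010101010

01010101010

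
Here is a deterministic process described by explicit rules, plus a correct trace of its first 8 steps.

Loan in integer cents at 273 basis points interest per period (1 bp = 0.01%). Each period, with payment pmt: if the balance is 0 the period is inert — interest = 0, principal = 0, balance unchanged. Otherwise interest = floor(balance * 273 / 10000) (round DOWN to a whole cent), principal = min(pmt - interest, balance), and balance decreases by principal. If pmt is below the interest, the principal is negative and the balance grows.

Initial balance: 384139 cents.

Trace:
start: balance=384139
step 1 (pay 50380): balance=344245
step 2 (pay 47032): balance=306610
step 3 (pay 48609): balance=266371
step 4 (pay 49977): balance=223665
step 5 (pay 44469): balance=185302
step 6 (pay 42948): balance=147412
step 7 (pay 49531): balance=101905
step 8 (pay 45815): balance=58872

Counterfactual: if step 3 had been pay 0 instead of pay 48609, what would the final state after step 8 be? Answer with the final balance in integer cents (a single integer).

(re-executing from step 3 with the substitution; state before step 3: balance=306610)
step 3 (pay 0): balance=314980
step 4 (pay 49977): balance=273601
step 5 (pay 44469): balance=236601
step 6 (pay 42948): balance=200112
step 7 (pay 49531): balance=156044
step 8 (pay 45815): balance=114489

114489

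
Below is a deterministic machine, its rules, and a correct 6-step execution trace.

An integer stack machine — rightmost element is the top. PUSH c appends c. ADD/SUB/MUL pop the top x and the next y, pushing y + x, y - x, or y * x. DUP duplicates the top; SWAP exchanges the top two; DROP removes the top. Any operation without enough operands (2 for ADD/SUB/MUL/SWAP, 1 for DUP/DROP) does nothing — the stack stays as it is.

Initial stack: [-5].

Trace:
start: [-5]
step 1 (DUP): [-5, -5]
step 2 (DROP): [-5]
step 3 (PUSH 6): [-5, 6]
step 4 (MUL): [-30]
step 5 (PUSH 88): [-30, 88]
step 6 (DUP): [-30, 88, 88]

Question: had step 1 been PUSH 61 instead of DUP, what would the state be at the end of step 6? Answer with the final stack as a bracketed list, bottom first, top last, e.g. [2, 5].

[-30, 88, 88]

(re-executing from step 1 with the substitution; state before step 1: [-5])
step 1 (PUSH 61): [-5, 61]
step 2 (DROP): [-5]
step 3 (PUSH 6): [-5, 6]
step 4 (MUL): [-30]
step 5 (PUSH 88): [-30, 88]
step 6 (DUP): [-30, 88, 88]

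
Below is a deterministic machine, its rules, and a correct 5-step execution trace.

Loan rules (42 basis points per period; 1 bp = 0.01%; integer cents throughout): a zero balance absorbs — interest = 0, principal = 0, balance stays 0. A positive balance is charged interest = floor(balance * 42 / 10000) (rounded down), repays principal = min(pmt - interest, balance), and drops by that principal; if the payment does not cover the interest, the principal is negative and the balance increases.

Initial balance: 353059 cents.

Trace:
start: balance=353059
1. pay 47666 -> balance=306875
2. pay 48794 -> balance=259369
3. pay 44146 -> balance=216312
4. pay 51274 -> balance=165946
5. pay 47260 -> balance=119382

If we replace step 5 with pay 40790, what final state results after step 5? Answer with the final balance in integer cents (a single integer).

(re-executing from step 5 with the substitution; state before step 5: balance=165946)
5. pay 40790 -> balance=125852

125852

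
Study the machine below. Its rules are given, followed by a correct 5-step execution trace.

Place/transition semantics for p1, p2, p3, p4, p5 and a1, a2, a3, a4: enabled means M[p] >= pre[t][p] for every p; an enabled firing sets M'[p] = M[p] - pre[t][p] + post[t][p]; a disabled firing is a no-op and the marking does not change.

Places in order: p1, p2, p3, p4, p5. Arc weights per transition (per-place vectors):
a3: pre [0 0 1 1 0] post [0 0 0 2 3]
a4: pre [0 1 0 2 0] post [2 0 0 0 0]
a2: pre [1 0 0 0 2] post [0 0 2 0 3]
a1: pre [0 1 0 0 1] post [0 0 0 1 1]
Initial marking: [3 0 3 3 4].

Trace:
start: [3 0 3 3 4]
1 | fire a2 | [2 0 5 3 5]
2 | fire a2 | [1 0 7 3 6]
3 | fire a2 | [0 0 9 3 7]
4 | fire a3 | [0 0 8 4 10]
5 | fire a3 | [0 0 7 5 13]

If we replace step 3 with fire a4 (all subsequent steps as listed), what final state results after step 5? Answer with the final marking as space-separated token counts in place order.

1 0 5 5 12

(re-executing from step 3 with the substitution; state before step 3: [1 0 7 3 6])
3 | fire a4 | [1 0 7 3 6]
4 | fire a3 | [1 0 6 4 9]
5 | fire a3 | [1 0 5 5 12]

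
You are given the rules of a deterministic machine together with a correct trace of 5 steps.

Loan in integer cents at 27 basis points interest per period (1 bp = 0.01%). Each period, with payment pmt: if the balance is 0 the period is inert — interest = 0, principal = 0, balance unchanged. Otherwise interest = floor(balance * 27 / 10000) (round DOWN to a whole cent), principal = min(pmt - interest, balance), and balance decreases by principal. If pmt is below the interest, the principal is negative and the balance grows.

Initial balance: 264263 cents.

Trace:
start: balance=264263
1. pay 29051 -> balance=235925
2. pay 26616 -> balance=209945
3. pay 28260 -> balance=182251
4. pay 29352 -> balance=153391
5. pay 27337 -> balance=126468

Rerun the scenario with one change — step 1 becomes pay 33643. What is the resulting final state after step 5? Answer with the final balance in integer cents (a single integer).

(re-executing from step 1 with the substitution; state before step 1: balance=264263)
1. pay 33643 -> balance=231333
2. pay 26616 -> balance=205341
3. pay 28260 -> balance=177635
4. pay 29352 -> balance=148762
5. pay 27337 -> balance=121826

121826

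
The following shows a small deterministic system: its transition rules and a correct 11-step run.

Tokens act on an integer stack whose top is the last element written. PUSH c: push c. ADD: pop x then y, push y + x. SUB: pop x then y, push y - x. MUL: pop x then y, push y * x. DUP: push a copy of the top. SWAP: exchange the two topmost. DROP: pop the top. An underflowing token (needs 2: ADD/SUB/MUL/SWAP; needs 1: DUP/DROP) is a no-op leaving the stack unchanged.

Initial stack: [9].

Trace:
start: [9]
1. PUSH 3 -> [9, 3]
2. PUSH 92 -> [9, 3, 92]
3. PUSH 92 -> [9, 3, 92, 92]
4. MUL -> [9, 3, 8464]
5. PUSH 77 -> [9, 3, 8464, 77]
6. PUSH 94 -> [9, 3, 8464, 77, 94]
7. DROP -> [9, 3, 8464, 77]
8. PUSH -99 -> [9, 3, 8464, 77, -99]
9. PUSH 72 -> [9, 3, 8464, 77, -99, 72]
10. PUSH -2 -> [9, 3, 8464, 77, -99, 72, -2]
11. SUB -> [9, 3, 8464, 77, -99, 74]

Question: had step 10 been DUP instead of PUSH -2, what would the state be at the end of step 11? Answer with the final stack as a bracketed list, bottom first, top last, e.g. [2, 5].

(re-executing from step 10 with the substitution; state before step 10: [9, 3, 8464, 77, -99, 72])
10. DUP -> [9, 3, 8464, 77, -99, 72, 72]
11. SUB -> [9, 3, 8464, 77, -99, 0]

[9, 3, 8464, 77, -99, 0]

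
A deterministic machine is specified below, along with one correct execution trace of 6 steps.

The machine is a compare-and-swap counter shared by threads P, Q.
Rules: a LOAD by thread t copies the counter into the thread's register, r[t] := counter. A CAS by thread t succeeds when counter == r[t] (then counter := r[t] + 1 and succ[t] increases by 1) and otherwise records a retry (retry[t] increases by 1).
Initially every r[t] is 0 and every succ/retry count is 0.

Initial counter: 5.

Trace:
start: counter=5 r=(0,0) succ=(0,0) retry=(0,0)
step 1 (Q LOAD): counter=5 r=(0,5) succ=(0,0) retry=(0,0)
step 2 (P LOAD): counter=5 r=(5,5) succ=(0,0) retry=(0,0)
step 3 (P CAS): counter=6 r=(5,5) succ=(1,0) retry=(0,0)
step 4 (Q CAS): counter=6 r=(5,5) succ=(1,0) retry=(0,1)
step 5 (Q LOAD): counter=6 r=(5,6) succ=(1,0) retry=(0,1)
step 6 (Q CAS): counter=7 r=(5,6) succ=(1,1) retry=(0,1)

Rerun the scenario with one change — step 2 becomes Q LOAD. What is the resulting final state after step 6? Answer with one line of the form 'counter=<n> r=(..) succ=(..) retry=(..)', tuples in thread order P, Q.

(re-executing from step 2 with the substitution; state before step 2: counter=5 r=(0,5) succ=(0,0) retry=(0,0))
step 2 (Q LOAD): counter=5 r=(0,5) succ=(0,0) retry=(0,0)
step 3 (P CAS): counter=5 r=(0,5) succ=(0,0) retry=(1,0)
step 4 (Q CAS): counter=6 r=(0,5) succ=(0,1) retry=(1,0)
step 5 (Q LOAD): counter=6 r=(0,6) succ=(0,1) retry=(1,0)
step 6 (Q CAS): counter=7 r=(0,6) succ=(0,2) retry=(1,0)

counter=7 r=(0,6) succ=(0,2) retry=(1,0)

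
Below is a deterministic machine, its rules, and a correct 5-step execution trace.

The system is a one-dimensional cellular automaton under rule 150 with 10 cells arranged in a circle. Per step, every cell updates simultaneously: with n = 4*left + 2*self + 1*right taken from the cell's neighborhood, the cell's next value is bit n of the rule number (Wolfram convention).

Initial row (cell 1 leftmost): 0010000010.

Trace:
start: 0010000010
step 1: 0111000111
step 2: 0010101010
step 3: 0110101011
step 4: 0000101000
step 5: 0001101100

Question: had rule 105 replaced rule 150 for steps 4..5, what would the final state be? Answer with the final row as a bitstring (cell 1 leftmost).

0001101100

(re-executing steps 4..5 under rule 105; state before step 4: 0110101011)
step 4: 1111010111
step 5: 0001101100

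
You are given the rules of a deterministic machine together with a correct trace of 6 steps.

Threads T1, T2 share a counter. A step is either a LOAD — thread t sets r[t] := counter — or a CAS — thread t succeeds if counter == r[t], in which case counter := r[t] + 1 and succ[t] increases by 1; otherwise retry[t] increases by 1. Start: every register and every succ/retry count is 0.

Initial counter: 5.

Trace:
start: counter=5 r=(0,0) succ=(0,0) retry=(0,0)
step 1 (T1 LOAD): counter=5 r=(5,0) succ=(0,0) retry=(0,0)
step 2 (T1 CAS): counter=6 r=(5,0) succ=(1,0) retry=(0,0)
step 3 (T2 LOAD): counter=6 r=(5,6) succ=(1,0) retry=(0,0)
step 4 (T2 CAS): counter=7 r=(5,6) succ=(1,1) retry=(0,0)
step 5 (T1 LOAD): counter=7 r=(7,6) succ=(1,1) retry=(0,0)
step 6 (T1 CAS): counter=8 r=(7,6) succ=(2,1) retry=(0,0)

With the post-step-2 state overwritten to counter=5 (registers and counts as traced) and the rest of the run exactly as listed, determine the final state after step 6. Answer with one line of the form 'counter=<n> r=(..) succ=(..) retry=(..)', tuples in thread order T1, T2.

state after step 2 := counter=5 r=(5,0) succ=(1,0) retry=(0,0)
step 3 (T2 LOAD): counter=5 r=(5,5) succ=(1,0) retry=(0,0)
step 4 (T2 CAS): counter=6 r=(5,5) succ=(1,1) retry=(0,0)
step 5 (T1 LOAD): counter=6 r=(6,5) succ=(1,1) retry=(0,0)
step 6 (T1 CAS): counter=7 r=(6,5) succ=(2,1) retry=(0,0)

counter=7 r=(6,5) succ=(2,1) retry=(0,0)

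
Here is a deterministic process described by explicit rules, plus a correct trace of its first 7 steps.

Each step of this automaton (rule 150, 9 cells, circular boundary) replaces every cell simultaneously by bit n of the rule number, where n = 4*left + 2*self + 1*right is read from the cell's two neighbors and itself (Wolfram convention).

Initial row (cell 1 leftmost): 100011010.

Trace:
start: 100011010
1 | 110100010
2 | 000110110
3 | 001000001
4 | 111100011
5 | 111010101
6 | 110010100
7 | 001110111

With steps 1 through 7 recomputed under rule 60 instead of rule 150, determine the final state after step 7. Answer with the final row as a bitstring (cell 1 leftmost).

(re-executing steps 1..7 under rule 60; state before step 1: 100011010)
1 | 110010111
2 | 001011100
3 | 001110010
4 | 001001011
5 | 101101110
6 | 111011001
7 | 000110101

000110101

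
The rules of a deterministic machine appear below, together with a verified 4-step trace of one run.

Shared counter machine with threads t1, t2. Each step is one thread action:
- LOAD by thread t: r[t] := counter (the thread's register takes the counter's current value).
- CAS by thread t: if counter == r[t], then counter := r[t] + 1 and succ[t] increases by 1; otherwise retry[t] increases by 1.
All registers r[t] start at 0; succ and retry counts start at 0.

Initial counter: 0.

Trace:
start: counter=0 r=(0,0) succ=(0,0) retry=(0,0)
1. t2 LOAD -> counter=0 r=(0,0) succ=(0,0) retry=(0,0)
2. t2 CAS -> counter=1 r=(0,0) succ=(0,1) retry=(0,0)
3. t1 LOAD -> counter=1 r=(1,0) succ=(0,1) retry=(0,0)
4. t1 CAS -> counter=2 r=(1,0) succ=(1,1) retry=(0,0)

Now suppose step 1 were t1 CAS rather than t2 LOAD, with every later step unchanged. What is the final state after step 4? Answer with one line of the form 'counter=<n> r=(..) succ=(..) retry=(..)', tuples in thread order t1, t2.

counter=2 r=(1,0) succ=(2,0) retry=(0,1)

(re-executing from step 1 with the substitution; state before step 1: counter=0 r=(0,0) succ=(0,0) retry=(0,0))
1. t1 CAS -> counter=1 r=(0,0) succ=(1,0) retry=(0,0)
2. t2 CAS -> counter=1 r=(0,0) succ=(1,0) retry=(0,1)
3. t1 LOAD -> counter=1 r=(1,0) succ=(1,0) retry=(0,1)
4. t1 CAS -> counter=2 r=(1,0) succ=(2,0) retry=(0,1)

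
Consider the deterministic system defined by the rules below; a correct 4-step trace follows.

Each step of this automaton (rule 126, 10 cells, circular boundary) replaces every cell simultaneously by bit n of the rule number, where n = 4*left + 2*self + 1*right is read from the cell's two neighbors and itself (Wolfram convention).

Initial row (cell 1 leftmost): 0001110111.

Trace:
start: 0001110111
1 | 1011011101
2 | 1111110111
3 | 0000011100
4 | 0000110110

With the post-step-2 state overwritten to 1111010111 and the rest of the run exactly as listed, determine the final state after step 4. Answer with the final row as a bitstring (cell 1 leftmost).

state after step 2 := 1111010111
3 | 0001111100
4 | 0011000110

0011000110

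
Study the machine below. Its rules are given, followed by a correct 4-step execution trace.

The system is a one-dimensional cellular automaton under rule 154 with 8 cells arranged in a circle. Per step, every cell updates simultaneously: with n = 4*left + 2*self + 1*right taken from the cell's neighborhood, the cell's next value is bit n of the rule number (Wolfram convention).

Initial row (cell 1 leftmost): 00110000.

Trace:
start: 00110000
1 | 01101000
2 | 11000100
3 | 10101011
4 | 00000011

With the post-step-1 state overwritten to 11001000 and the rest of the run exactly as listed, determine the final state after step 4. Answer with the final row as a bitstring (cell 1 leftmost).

11010010

state after step 1 := 11001000
2 | 10110101
3 | 00100001
4 | 11010010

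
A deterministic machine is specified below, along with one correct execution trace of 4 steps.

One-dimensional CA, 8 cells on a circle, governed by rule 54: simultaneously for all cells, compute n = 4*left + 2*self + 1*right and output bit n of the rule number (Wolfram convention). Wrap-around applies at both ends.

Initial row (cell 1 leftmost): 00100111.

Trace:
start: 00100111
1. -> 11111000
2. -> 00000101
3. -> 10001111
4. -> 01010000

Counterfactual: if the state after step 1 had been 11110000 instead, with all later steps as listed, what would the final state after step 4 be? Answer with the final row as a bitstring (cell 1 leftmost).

01100000

state after step 1 := 11110000
2. -> 00001001
3. -> 10011111
4. -> 01100000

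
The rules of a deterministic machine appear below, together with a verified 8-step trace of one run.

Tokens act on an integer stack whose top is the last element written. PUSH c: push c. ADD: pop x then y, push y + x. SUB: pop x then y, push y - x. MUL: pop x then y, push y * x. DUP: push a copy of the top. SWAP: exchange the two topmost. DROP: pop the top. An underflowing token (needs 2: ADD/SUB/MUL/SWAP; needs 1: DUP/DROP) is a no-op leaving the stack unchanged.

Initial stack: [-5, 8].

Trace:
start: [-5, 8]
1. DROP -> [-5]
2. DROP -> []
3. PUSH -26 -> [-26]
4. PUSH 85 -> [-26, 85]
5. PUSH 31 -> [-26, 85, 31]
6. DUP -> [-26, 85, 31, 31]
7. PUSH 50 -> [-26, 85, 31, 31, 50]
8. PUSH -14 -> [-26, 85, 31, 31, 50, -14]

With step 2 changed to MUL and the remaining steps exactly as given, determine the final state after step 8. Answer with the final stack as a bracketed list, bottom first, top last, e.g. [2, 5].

[-5, -26, 85, 31, 31, 50, -14]

(re-executing from step 2 with the substitution; state before step 2: [-5])
2. MUL -> [-5]
3. PUSH -26 -> [-5, -26]
4. PUSH 85 -> [-5, -26, 85]
5. PUSH 31 -> [-5, -26, 85, 31]
6. DUP -> [-5, -26, 85, 31, 31]
7. PUSH 50 -> [-5, -26, 85, 31, 31, 50]
8. PUSH -14 -> [-5, -26, 85, 31, 31, 50, -14]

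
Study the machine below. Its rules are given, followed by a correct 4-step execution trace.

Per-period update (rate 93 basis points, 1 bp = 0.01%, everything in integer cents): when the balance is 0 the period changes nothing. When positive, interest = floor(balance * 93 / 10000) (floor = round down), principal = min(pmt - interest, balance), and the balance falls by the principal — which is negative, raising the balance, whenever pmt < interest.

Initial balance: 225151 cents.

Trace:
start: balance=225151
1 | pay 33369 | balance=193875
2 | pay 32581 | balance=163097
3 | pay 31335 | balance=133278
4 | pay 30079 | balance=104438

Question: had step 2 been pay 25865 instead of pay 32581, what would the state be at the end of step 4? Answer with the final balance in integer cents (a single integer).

111280

(re-executing from step 2 with the substitution; state before step 2: balance=193875)
2 | pay 25865 | balance=169813
3 | pay 31335 | balance=140057
4 | pay 30079 | balance=111280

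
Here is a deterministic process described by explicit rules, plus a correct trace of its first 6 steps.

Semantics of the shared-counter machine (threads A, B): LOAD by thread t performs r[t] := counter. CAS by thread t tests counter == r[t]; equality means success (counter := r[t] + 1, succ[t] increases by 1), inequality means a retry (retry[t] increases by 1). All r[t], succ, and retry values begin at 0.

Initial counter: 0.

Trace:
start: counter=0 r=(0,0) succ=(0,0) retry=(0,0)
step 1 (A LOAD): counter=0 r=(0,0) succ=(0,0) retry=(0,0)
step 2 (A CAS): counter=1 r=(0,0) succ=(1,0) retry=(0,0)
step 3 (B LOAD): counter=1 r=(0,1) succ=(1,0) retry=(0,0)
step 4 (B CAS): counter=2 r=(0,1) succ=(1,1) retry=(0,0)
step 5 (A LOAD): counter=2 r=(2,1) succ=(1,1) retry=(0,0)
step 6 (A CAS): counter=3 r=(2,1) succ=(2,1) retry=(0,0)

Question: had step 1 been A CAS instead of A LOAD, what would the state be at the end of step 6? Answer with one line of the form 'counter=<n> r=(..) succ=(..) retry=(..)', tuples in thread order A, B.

(re-executing from step 1 with the substitution; state before step 1: counter=0 r=(0,0) succ=(0,0) retry=(0,0))
step 1 (A CAS): counter=1 r=(0,0) succ=(1,0) retry=(0,0)
step 2 (A CAS): counter=1 r=(0,0) succ=(1,0) retry=(1,0)
step 3 (B LOAD): counter=1 r=(0,1) succ=(1,0) retry=(1,0)
step 4 (B CAS): counter=2 r=(0,1) succ=(1,1) retry=(1,0)
step 5 (A LOAD): counter=2 r=(2,1) succ=(1,1) retry=(1,0)
step 6 (A CAS): counter=3 r=(2,1) succ=(2,1) retry=(1,0)

counter=3 r=(2,1) succ=(2,1) retry=(1,0)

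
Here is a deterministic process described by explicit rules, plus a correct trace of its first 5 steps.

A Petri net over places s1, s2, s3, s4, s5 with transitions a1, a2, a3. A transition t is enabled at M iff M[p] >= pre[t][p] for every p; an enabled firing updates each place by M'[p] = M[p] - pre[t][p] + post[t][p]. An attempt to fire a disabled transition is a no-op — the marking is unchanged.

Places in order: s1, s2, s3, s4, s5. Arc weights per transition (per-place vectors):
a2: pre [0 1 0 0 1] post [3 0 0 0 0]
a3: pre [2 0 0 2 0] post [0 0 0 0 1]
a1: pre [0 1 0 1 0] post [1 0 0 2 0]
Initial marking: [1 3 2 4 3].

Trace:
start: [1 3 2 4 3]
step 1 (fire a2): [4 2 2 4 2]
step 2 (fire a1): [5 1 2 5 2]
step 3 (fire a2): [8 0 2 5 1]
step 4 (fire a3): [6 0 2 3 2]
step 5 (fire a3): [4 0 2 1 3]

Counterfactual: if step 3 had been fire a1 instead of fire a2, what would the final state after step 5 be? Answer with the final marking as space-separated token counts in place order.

2 0 2 2 4

(re-executing from step 3 with the substitution; state before step 3: [5 1 2 5 2])
step 3 (fire a1): [6 0 2 6 2]
step 4 (fire a3): [4 0 2 4 3]
step 5 (fire a3): [2 0 2 2 4]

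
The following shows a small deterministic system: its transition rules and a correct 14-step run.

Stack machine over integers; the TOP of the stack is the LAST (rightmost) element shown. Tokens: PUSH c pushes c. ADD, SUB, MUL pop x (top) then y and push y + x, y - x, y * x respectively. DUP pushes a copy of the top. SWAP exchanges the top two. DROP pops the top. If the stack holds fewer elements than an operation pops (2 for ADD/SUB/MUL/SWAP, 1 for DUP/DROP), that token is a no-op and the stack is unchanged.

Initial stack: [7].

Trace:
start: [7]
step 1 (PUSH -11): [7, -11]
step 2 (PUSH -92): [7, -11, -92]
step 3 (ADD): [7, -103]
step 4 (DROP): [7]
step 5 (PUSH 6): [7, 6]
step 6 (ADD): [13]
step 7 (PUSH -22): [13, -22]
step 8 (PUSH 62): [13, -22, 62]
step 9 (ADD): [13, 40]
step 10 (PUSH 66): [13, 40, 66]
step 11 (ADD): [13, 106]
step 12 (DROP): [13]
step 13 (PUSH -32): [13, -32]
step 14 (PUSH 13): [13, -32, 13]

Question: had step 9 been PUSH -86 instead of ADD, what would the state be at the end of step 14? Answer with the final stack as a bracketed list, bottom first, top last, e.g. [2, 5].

(re-executing from step 9 with the substitution; state before step 9: [13, -22, 62])
step 9 (PUSH -86): [13, -22, 62, -86]
step 10 (PUSH 66): [13, -22, 62, -86, 66]
step 11 (ADD): [13, -22, 62, -20]
step 12 (DROP): [13, -22, 62]
step 13 (PUSH -32): [13, -22, 62, -32]
step 14 (PUSH 13): [13, -22, 62, -32, 13]

[13, -22, 62, -32, 13]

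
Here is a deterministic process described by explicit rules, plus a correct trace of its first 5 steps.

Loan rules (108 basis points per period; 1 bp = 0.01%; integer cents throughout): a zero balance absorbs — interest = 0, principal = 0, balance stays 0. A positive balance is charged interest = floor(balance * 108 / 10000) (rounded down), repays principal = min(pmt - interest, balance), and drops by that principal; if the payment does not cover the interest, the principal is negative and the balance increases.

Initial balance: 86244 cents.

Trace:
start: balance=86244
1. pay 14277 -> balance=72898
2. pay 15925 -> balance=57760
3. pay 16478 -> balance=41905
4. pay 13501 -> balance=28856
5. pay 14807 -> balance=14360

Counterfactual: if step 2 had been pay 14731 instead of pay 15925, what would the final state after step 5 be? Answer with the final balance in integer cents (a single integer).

(re-executing from step 2 with the substitution; state before step 2: balance=72898)
2. pay 14731 -> balance=58954
3. pay 16478 -> balance=43112
4. pay 13501 -> balance=30076
5. pay 14807 -> balance=15593

15593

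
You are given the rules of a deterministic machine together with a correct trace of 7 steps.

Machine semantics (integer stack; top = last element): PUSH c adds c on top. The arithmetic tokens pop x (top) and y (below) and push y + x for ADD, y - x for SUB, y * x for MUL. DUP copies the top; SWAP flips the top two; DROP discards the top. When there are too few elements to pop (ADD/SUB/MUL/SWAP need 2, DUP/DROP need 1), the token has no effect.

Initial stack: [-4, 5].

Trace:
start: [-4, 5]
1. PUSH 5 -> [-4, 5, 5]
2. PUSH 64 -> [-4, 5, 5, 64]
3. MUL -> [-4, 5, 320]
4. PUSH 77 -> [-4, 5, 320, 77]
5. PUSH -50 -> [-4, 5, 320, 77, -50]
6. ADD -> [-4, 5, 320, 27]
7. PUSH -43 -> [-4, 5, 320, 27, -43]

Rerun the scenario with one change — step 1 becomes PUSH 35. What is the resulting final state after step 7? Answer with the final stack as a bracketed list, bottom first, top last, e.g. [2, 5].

[-4, 5, 2240, 27, -43]

(re-executing from step 1 with the substitution; state before step 1: [-4, 5])
1. PUSH 35 -> [-4, 5, 35]
2. PUSH 64 -> [-4, 5, 35, 64]
3. MUL -> [-4, 5, 2240]
4. PUSH 77 -> [-4, 5, 2240, 77]
5. PUSH -50 -> [-4, 5, 2240, 77, -50]
6. ADD -> [-4, 5, 2240, 27]
7. PUSH -43 -> [-4, 5, 2240, 27, -43]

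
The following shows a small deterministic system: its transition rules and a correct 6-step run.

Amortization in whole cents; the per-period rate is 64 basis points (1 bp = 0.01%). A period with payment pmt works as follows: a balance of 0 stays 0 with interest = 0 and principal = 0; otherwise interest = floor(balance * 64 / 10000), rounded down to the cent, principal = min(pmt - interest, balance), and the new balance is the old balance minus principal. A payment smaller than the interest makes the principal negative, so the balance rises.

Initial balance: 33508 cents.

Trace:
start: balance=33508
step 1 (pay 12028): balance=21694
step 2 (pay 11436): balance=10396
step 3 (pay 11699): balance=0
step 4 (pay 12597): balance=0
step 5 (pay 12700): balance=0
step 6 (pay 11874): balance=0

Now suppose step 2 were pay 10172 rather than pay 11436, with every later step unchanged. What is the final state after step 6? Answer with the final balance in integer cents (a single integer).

(re-executing from step 2 with the substitution; state before step 2: balance=21694)
step 2 (pay 10172): balance=11660
step 3 (pay 11699): balance=35
step 4 (pay 12597): balance=0
step 5 (pay 12700): balance=0
step 6 (pay 11874): balance=0

0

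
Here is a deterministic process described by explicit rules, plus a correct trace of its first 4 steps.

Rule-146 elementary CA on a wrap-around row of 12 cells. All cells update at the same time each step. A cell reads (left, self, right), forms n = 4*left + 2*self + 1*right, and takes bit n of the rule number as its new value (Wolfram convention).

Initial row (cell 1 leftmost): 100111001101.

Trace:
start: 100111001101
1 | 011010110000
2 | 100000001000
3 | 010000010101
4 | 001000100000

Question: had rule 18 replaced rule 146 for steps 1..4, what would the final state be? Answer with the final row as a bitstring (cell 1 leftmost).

000101000000

(re-executing steps 1..4 under rule 18; state before step 1: 100111001101)
1 | 011000110000
2 | 100101001000
3 | 011000110101
4 | 000101000000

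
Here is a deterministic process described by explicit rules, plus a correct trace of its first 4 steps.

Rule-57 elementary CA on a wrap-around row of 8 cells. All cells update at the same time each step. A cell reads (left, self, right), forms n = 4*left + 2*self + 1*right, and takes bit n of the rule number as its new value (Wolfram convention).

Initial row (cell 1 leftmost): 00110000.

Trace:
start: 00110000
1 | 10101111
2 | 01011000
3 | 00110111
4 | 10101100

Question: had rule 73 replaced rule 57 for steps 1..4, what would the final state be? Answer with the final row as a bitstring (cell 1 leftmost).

10110111

(re-executing steps 1..4 under rule 73; state before step 1: 00110000)
1 | 10110111
2 | 10110100
3 | 00110000
4 | 10110111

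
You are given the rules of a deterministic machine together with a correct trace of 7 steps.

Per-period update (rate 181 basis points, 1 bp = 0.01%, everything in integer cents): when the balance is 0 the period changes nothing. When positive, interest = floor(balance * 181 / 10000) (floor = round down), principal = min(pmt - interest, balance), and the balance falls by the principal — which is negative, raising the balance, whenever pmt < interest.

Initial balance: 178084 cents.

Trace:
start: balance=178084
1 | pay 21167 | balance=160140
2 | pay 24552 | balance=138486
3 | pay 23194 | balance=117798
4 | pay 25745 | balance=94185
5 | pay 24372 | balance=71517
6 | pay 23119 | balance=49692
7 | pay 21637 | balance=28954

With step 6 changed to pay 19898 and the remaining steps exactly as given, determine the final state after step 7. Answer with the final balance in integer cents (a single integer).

(re-executing from step 6 with the substitution; state before step 6: balance=71517)
6 | pay 19898 | balance=52913
7 | pay 21637 | balance=32233

32233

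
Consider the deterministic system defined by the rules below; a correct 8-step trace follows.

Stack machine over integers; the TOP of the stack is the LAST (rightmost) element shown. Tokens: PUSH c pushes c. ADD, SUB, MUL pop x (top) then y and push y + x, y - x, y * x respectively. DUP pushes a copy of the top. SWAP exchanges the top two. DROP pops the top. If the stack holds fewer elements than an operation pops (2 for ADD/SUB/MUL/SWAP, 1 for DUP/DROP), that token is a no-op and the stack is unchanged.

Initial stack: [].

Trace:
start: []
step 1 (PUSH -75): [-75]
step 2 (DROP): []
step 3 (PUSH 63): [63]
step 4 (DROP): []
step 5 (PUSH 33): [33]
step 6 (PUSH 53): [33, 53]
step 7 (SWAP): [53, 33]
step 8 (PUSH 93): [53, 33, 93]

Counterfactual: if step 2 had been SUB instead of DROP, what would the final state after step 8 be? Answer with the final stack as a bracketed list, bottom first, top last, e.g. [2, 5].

[-75, 53, 33, 93]

(re-executing from step 2 with the substitution; state before step 2: [-75])
step 2 (SUB): [-75]
step 3 (PUSH 63): [-75, 63]
step 4 (DROP): [-75]
step 5 (PUSH 33): [-75, 33]
step 6 (PUSH 53): [-75, 33, 53]
step 7 (SWAP): [-75, 53, 33]
step 8 (PUSH 93): [-75, 53, 33, 93]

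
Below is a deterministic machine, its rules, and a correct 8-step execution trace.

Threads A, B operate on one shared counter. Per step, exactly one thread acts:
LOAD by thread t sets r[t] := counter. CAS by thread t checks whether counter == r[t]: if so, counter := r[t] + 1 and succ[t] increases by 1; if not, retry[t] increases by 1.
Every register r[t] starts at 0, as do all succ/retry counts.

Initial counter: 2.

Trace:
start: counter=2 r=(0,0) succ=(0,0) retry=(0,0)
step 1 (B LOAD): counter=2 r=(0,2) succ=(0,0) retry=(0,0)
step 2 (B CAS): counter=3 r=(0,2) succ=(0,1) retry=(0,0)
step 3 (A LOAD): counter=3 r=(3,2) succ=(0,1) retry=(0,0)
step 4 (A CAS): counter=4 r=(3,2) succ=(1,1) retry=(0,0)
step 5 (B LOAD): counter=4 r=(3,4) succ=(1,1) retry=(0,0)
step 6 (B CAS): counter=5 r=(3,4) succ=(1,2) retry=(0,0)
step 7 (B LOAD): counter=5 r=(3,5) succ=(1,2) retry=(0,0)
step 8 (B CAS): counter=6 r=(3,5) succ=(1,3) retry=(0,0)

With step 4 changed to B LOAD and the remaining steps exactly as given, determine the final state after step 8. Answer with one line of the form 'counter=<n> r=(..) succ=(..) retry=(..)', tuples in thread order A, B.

(re-executing from step 4 with the substitution; state before step 4: counter=3 r=(3,2) succ=(0,1) retry=(0,0))
step 4 (B LOAD): counter=3 r=(3,3) succ=(0,1) retry=(0,0)
step 5 (B LOAD): counter=3 r=(3,3) succ=(0,1) retry=(0,0)
step 6 (B CAS): counter=4 r=(3,3) succ=(0,2) retry=(0,0)
step 7 (B LOAD): counter=4 r=(3,4) succ=(0,2) retry=(0,0)
step 8 (B CAS): counter=5 r=(3,4) succ=(0,3) retry=(0,0)

counter=5 r=(3,4) succ=(0,3) retry=(0,0)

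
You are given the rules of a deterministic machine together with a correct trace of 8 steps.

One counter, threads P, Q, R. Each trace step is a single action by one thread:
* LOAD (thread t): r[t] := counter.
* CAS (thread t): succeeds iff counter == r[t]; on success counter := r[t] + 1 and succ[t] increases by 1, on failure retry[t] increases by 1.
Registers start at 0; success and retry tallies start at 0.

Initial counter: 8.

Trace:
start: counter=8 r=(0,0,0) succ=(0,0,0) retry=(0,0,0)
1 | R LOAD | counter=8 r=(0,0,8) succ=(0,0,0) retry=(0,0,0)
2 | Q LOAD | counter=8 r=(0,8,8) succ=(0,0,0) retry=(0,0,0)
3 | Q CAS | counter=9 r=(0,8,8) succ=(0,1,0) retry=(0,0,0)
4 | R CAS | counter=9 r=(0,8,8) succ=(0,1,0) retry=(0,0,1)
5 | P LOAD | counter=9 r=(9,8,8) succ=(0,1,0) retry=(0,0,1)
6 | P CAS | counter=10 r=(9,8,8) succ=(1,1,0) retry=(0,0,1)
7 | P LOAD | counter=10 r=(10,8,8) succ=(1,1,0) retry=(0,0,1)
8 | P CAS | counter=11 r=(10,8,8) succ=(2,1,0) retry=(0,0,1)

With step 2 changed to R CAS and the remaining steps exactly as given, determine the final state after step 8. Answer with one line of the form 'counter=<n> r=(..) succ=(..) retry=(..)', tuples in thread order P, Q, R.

(re-executing from step 2 with the substitution; state before step 2: counter=8 r=(0,0,8) succ=(0,0,0) retry=(0,0,0))
2 | R CAS | counter=9 r=(0,0,8) succ=(0,0,1) retry=(0,0,0)
3 | Q CAS | counter=9 r=(0,0,8) succ=(0,0,1) retry=(0,1,0)
4 | R CAS | counter=9 r=(0,0,8) succ=(0,0,1) retry=(0,1,1)
5 | P LOAD | counter=9 r=(9,0,8) succ=(0,0,1) retry=(0,1,1)
6 | P CAS | counter=10 r=(9,0,8) succ=(1,0,1) retry=(0,1,1)
7 | P LOAD | counter=10 r=(10,0,8) succ=(1,0,1) retry=(0,1,1)
8 | P CAS | counter=11 r=(10,0,8) succ=(2,0,1) retry=(0,1,1)

counter=11 r=(10,0,8) succ=(2,0,1) retry=(0,1,1)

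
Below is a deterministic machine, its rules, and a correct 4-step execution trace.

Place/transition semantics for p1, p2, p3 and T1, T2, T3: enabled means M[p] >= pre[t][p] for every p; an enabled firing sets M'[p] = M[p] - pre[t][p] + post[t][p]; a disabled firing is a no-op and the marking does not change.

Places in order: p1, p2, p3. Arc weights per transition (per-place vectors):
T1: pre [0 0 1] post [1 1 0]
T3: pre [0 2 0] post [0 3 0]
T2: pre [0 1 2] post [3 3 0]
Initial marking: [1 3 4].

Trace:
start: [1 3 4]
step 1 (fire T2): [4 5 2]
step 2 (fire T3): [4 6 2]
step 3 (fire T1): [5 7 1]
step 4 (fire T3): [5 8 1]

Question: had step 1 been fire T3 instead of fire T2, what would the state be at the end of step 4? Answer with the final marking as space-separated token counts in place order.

(re-executing from step 1 with the substitution; state before step 1: [1 3 4])
step 1 (fire T3): [1 4 4]
step 2 (fire T3): [1 5 4]
step 3 (fire T1): [2 6 3]
step 4 (fire T3): [2 7 3]

2 7 3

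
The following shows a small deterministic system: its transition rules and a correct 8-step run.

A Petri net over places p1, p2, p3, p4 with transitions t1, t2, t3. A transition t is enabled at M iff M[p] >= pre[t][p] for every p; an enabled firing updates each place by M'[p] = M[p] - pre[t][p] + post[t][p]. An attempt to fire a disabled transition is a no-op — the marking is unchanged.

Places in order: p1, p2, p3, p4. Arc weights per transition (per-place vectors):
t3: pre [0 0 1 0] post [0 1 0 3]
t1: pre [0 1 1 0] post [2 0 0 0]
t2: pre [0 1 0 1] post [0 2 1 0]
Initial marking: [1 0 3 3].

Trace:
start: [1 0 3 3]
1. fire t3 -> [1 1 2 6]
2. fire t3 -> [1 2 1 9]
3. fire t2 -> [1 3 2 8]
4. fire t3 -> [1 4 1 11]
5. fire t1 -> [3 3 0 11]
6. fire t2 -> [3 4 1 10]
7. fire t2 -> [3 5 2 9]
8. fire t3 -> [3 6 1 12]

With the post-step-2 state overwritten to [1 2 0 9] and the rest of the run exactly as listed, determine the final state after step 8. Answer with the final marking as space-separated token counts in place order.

state after step 2 := [1 2 0 9]
3. fire t2 -> [1 3 1 8]
4. fire t3 -> [1 4 0 11]
5. fire t1 -> [1 4 0 11]
6. fire t2 -> [1 5 1 10]
7. fire t2 -> [1 6 2 9]
8. fire t3 -> [1 7 1 12]

1 7 1 12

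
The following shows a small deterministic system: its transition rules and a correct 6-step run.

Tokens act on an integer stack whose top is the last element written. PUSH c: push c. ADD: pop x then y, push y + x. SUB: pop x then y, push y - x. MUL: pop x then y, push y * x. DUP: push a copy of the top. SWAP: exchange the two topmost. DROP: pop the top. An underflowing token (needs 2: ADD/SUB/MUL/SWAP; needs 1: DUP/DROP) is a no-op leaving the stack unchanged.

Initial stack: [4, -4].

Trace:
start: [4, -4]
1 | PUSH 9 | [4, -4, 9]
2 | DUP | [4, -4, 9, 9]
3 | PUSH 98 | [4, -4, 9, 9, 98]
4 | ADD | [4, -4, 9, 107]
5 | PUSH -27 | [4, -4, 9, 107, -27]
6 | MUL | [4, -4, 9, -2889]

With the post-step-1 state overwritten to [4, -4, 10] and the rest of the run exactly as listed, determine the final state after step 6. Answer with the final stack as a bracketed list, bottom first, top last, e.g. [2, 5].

state after step 1 := [4, -4, 10]
2 | DUP | [4, -4, 10, 10]
3 | PUSH 98 | [4, -4, 10, 10, 98]
4 | ADD | [4, -4, 10, 108]
5 | PUSH -27 | [4, -4, 10, 108, -27]
6 | MUL | [4, -4, 10, -2916]

[4, -4, 10, -2916]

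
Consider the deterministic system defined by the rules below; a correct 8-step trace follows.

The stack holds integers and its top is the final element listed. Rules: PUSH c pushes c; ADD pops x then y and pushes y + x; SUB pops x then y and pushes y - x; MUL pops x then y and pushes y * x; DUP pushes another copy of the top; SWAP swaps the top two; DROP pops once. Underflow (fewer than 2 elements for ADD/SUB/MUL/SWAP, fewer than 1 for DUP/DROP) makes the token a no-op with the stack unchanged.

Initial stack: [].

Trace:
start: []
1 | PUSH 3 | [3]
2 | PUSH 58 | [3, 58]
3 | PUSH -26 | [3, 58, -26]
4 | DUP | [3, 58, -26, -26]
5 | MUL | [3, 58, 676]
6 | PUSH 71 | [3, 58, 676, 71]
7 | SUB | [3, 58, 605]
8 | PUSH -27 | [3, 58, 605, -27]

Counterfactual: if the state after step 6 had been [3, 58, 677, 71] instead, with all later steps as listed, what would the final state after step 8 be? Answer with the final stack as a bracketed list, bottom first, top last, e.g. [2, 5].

[3, 58, 606, -27]

state after step 6 := [3, 58, 677, 71]
7 | SUB | [3, 58, 606]
8 | PUSH -27 | [3, 58, 606, -27]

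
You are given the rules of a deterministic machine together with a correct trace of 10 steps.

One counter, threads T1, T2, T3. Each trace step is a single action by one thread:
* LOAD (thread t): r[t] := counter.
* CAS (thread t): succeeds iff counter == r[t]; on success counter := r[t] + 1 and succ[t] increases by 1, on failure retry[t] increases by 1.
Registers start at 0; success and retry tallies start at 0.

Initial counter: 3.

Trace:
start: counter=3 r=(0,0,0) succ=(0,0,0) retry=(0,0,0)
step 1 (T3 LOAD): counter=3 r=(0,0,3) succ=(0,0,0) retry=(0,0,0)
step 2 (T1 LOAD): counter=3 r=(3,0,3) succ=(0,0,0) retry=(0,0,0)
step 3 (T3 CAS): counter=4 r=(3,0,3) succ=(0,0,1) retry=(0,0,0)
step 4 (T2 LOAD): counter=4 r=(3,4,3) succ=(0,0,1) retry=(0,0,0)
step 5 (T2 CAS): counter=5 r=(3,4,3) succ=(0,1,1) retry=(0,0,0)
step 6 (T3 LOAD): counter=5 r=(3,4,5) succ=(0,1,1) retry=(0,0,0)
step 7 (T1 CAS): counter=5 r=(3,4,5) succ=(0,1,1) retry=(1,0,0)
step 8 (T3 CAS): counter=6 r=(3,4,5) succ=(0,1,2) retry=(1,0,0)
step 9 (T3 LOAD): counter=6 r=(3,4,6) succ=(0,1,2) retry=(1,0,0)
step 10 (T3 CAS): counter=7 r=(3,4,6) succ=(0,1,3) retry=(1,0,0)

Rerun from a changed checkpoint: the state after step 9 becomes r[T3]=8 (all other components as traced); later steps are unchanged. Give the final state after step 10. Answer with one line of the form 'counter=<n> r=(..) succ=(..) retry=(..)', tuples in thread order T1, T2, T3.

counter=6 r=(3,4,8) succ=(0,1,2) retry=(1,0,1)

state after step 9 := counter=6 r=(3,4,8) succ=(0,1,2) retry=(1,0,0)
step 10 (T3 CAS): counter=6 r=(3,4,8) succ=(0,1,2) retry=(1,0,1)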